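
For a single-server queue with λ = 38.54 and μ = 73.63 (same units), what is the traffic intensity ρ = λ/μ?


ρ = λ/μ = 38.54/73.63 = 0.5234

Final: 0.5234


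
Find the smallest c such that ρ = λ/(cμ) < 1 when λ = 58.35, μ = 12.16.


Stability requires cμ > λ ⇔ c > λ/μ.
λ/μ = 58.35/12.16 = 4.7985
Minimum integer c = ⌊4.7985⌋ + 1 = 5
Check: 5·12.16 = 60.80 > 58.35, while 4·12.16 = 48.64 ≤ 58.35

Final: 5 servers


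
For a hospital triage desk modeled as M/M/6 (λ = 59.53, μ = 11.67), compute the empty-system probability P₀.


a = λ/μ = 59.53/11.67 = 5.1011; ρ = a/c = 0.8502
Σ_{k=0}^{5} a^k/k! (terms k=0..5) = 1.00000 + 5.10111 + 13.01068 + 22.12299 + 28.21297 + 28.78352 = 98.23128
Tail: a^6/(6!(1−ρ)) = 17619.36121/(720·0.1498) = 163.34441
P₀ = 1/(98.23128 + 163.34441) = 1/261.57569 = 0.003823

Final: 0.003823


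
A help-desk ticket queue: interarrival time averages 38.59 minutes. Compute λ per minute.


λ = 1/(interarrival time) in consistent units.
1 minute = 1 min, so λ = 1/38.59 = 0.02591 per minute

Final: 0.02591 /min


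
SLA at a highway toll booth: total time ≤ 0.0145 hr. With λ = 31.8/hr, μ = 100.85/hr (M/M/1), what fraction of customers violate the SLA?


W ~ Exponential(μ−λ) for M/M/1.
μ − λ = 100.85 − 31.8 = 69.0500
P(W > t) = e^{−(μ−λ)t} = e^{−1.0012} = 0.367429

Final: 0.367429


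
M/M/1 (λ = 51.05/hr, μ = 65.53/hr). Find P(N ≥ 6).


ρ = 51.05/65.53 = 0.7790
P(N ≥ n) = ρ^n = 0.7790^6 = 0.223529

Final: 0.223529


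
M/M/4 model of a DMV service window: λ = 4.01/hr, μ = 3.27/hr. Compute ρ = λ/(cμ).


ρ = λ/(cμ) = 4.01/(4·3.27) = 4.01/13.08 = 0.3066

Final: 0.3066


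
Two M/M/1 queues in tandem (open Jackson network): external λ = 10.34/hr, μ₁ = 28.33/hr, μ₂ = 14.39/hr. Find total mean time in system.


Each node sees arrival rate λ = 10.34/hr (tandem ⇒ throughput preserved).
W₁ = 1/(μ₁−λ) = 1/(28.33−10.34) = 0.05559 hr
W₂ = 1/(μ₂−λ) = 1/(14.39−10.34) = 0.24691 hr
W_total = W₁ + W₂ = 0.05559 + 0.24691 = 0.30250 hr

Final: 0.30250 hr


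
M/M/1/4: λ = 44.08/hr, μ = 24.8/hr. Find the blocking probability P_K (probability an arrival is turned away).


ρ = λ/μ = 44.08/24.8 = 1.7774
P_K = (1−ρ)ρ^K/(1−ρ^(K+1)) = (-0.7774·9.980668)/(1 − 17.739833)
= -7.759165/-16.739833 = 0.463515

Final: 0.463515


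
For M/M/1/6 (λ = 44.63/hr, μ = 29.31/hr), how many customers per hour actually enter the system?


ρ = 1.5227; P_K = (1−ρ)ρ^6/(1−ρ^7) = 0.362359
λ_eff = λ(1 − P_K) = 44.63·(1 − 0.362359) = 44.63·0.637641 = 28.4579 /hr

Final: 28.4579 /hr


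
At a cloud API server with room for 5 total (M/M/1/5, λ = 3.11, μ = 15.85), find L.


ρ = 3.11/15.85 = 0.1962
L = ρ[1 − (K+1)ρ^K + Kρ^(K+1)] / [(1−ρ)(1−ρ^(K+1))]
Numerator: 0.1962·(1 − 6·0.0002908 + 5·0.00005707) = 0.195928
Denominator: (0.8038)·(0.999943) = 0.803740
L = 0.195928/0.803740 = 0.2438

Final: 0.2438


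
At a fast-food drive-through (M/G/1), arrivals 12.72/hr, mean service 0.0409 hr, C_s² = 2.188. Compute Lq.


ρ = λ·E[S] = 12.72·0.0409 = 0.5202
Lq = ρ²(1+C_s²)/(2(1−ρ)) = 0.2707·(1+2.188)/(2·0.4798)
= 0.2707·3.1880/0.9595 = 0.89927

Final: 0.89927


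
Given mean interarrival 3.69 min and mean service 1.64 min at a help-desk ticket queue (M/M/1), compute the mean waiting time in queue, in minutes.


λ = 60/3.69 = 16.2602 /hr
μ = 60/1.64 = 36.5854 /hr
ρ = λ/μ = 16.2602/36.5854 = 0.4444
Wq = ρ/(μ−λ) = 0.4444/(36.5854−16.2602) = 0.02187 hr
In minutes: 0.02187·60 = 1.312 min

Final: 1.312 min


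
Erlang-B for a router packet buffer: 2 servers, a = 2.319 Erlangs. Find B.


B(c,a) = (a^c/c!) / Σ_{k=0}^{c} a^k/k!
a^2/2! = 2.688880
Σ terms (k=0..2): 1.00000 + 2.31900 + 2.68888 = 6.007880
B = 2.688880/6.007880 = 0.447559

Final: 0.447559


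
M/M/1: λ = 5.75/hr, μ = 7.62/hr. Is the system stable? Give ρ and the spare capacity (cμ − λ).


Total capacity cμ = 1·7.62 = 7.62/hr
ρ = λ/(cμ) = 5.75/7.62 = 0.7546
Stable ⇔ ρ < 1: YES
Spare capacity = cμ − λ = 7.62 − 5.75 = 1.87/hr

Final: ρ = 0.7546; stable; margin = 1.87/hr


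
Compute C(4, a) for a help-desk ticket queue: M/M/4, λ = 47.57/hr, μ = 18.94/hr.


a = λ/μ = 2.5116; ρ = a/4 = 0.6279
P₀ = 0.072662 (from M/M/c formula)
C(c,a) = [a^c/(c!(1−ρ))]·P₀ = [39.79355/(24·0.3721)]·0.072662
= 4.45601·0.072662 = 0.323782

Final: 0.323782


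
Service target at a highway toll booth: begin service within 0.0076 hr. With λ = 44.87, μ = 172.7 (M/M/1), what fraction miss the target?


ρ = 44.87/172.7 = 0.2598
P(Wq > t) = ρ·e^{−(μ−λ)t} = 0.2598·e^{−0.9715}
= 0.2598·0.378512 = 0.098343

Final: 0.098343


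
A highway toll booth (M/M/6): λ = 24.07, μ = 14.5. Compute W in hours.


a = 1.6600; ρ = 0.2767; P₀ = 0.190049
Lq = P₀·a^c·ρ/(c!(1−ρ)²) = 0.002921
Wq = Lq/λ = 0.002921/24.07 = 0.0001213 hr
W = Wq + 1/μ = 0.0001213 + 0.06897 = 0.06909 hr

Final: 0.06909 hr


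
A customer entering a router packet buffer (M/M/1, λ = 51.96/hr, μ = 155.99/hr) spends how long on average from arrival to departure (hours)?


W = 1/(μ−λ) = 1/(155.99 − 51.96) = 1/104.03 = 0.009613 hr

Final: 0.009613 hr


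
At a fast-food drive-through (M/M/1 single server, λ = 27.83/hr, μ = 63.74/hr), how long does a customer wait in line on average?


ρ = 27.83/63.74 = 0.4366
Wq = ρ/(μ−λ) = 0.4366/(63.74 − 27.83) = 0.4366/35.91 = 0.01216 hr

Final: 0.01216 hr


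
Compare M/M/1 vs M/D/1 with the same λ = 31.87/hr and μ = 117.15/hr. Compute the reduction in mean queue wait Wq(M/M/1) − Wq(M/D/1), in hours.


ρ = 31.87/117.15 = 0.2720
Wq(M/M/1) = ρ/(μ−λ) = 0.2720/85.28 = 0.003190 hr
Wq(M/D/1) = ρ/(2(μ−λ)) = 0.001595 hr
Savings = 0.003190 − 0.001595 = 0.001595 hr

Final: 0.001595 hr


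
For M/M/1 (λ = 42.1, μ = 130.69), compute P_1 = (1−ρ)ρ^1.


ρ = 42.1/130.69 = 0.3221
P_n = (1−ρ)·ρ^n = (1 − 0.3221)·0.3221^1 = 0.6779·0.322136 = 0.218365

Final: 0.218365


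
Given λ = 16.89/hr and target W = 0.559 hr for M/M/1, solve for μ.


W = 1/(μ−λ) ⇒ μ − λ = 1/W = 1/0.559 = 1.7889
μ = λ + 1/W = 16.89 + 1.7889 = 18.6789 per hr

Final: 18.6789 /hr


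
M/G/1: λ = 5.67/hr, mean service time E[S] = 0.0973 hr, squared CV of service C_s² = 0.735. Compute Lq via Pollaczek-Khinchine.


ρ = λ·E[S] = 5.67·0.0973 = 0.5517
Lq = ρ²(1+C_s²)/(2(1−ρ)) = 0.3044·(1+0.735)/(2·0.4483)
= 0.3044·1.7350/0.8966 = 0.58896

Final: 0.58896


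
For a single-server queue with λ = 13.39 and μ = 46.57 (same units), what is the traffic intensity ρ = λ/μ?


ρ = λ/μ = 13.39/46.57 = 0.2875

Final: 0.2875


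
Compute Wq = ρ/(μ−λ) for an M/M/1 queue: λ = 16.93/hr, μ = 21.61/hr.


ρ = 16.93/21.61 = 0.7834
Wq = ρ/(μ−λ) = 0.7834/(21.61 − 16.93) = 0.7834/4.68 = 0.1674 hr

Final: 0.1674 hr


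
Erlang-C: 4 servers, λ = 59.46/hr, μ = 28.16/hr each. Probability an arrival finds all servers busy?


a = λ/μ = 2.1115; ρ = a/4 = 0.5279
P₀ = 0.115420 (from M/M/c formula)
C(c,a) = [a^c/(c!(1−ρ))]·P₀ = [19.87783/(24·0.4721)]·0.115420
= 1.75429·0.115420 = 0.202480

Final: 0.202480


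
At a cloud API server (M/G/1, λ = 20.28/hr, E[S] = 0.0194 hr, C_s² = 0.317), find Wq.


ρ = λ·E[S] = 20.28·0.0194 = 0.3934
E[S²] = E[S]²(1+C_s²) = 0.0194²·(1+0.317) = 0.0004957
Wq = λ·E[S²]/(2(1−ρ)) = 20.28·0.0004957/(2·0.6066) = 0.008286 hr

Final: 0.008286 hr


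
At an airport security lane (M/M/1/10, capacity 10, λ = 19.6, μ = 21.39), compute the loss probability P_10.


ρ = λ/μ = 19.6/21.39 = 0.9163
P_K = (1−ρ)ρ^K/(1−ρ^(K+1)) = (0.08368·0.417304)/(1 − 0.382383)
= 0.034922/0.617617 = 0.056543

Final: 0.056543


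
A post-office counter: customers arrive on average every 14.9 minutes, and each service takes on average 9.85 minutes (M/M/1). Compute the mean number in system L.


λ = 60/14.9 = 4.0268 /hr
μ = 60/9.85 = 6.0914 /hr
ρ = λ/μ = 4.0268/6.0914 = 0.6611
L = ρ/(1−ρ) = 0.6611/0.3389 = 1.9505

Final: 1.9505


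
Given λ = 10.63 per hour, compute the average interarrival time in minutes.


Mean interarrival time = 1/λ = 1/10.63 hour = 0.09407 hour
In minutes: 0.09407 × 60 = 5.6444 min

Final: 5.6444 min


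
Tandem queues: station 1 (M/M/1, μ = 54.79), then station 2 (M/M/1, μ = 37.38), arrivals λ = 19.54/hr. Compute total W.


Each node sees arrival rate λ = 19.54/hr (tandem ⇒ throughput preserved).
W₁ = 1/(μ₁−λ) = 1/(54.79−19.54) = 0.02837 hr
W₂ = 1/(μ₂−λ) = 1/(37.38−19.54) = 0.05605 hr
W_total = W₁ + W₂ = 0.02837 + 0.05605 = 0.08442 hr

Final: 0.08442 hr


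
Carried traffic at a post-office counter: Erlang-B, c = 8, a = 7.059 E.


B(8,7.059) = 0.182215 (Erlang-B)
Carried load = a(1 − B) = 7.059·(1 − 0.182215) = 7.059·0.817785 = 5.7727 E

Final: 5.7727 Erlangs


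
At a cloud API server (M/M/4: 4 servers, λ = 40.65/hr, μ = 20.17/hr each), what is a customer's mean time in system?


a = 2.0154; ρ = 0.5038; P₀ = 0.128271
Lq = P₀·a^c·ρ/(c!(1−ρ)²) = 0.18046
Wq = Lq/λ = 0.18046/40.65 = 0.004439 hr
W = Wq + 1/μ = 0.004439 + 0.04958 = 0.05402 hr

Final: 0.05402 hr


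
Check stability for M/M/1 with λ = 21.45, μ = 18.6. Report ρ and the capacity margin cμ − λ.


Total capacity cμ = 1·18.6 = 18.60/hr
ρ = λ/(cμ) = 21.45/18.60 = 1.1532
Stable ⇔ ρ < 1: NO
Spare capacity = cμ − λ = 18.60 − 21.45 = -2.85/hr

Final: ρ = 1.1532; unstable; margin = -2.85/hr


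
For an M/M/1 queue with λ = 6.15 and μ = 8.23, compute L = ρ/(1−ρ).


ρ = λ/μ = 6.15/8.23 = 0.7473
L = ρ/(1−ρ) = 0.7473/(1 − 0.7473) = 0.7473/0.2527 = 2.9567

Final: 2.9567


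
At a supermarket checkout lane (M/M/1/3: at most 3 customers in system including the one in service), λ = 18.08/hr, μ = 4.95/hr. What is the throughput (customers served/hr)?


ρ = 3.6525; P_K = (1−ρ)ρ^3/(1−ρ^4) = 0.730320
λ_eff = λ(1 − P_K) = 18.08·(1 − 0.730320) = 18.08·0.269680 = 4.8758 /hr

Final: 4.8758 /hr


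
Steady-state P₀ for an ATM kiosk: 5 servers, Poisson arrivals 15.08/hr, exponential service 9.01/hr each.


a = λ/μ = 15.08/9.01 = 1.6737; ρ = a/c = 0.3347
Σ_{k=0}^{4} a^k/k! (terms k=0..4) = 1.00000 + 1.67370 + 1.40063 + 0.78141 + 0.32696 = 5.18269
Tail: a^5/(5!(1−ρ)) = 13.13357/(120·0.6653) = 0.16452
P₀ = 1/(5.18269 + 0.16452) = 1/5.34721 = 0.187013

Final: 0.187013


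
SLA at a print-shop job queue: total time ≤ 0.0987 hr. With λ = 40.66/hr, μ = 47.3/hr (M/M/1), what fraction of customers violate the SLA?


W ~ Exponential(μ−λ) for M/M/1.
μ − λ = 47.3 − 40.66 = 6.6400
P(W > t) = e^{−(μ−λ)t} = e^{−0.6554} = 0.519251

Final: 0.519251


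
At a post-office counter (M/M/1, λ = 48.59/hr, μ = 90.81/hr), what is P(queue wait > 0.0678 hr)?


ρ = 48.59/90.81 = 0.5351
P(Wq > t) = ρ·e^{−(μ−λ)t} = 0.5351·e^{−2.8625}
= 0.5351·0.057125 = 0.030566

Final: 0.030566


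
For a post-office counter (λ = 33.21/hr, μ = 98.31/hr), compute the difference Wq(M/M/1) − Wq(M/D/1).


ρ = 33.21/98.31 = 0.3378
Wq(M/M/1) = ρ/(μ−λ) = 0.3378/65.10 = 0.005189 hr
Wq(M/D/1) = ρ/(2(μ−λ)) = 0.002595 hr
Savings = 0.005189 − 0.002595 = 0.002595 hr

Final: 0.002595 hr


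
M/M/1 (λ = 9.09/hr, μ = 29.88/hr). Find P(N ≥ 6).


ρ = 9.09/29.88 = 0.3042
P(N ≥ n) = ρ^n = 0.3042^6 = 0.0007927

Final: 0.0007927


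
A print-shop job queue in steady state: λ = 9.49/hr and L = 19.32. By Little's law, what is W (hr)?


W = L/λ = 19.32/9.49 = 2.0358 hr

Final: 2.0358 hr


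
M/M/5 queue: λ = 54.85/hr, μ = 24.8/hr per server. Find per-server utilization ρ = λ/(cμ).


ρ = λ/(cμ) = 54.85/(5·24.8) = 54.85/124.00 = 0.4423

Final: 0.4423


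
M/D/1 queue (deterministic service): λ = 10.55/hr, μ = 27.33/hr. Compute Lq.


ρ = 10.55/27.33 = 0.3860
M/D/1: Lq = ρ²/(2(1−ρ)) = 0.1490/(2·0.6140) = 0.12135

Final: 0.12135


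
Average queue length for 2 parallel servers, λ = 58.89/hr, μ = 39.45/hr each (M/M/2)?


a = λ/μ = 1.4928; ρ = a/2 = 0.7464
P₀ = 0.145221
Lq = P₀·a^c·ρ / (c!·(1−ρ)²) = 0.145221·2.22838·0.7464/(2·0.06432)
= 1.87764

Final: 1.87764


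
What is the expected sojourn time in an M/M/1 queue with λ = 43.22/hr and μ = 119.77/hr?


W = 1/(μ−λ) = 1/(119.77 − 43.22) = 1/76.55 = 0.01306 hr

Final: 0.01306 hr


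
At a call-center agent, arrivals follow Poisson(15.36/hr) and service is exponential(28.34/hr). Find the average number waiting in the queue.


ρ = 15.36/28.34 = 0.5420
Lq = ρ²/(1−ρ) = 0.2938/0.4580 = 0.6414

Final: 0.6414


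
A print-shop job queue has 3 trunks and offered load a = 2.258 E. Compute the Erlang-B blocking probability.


B(c,a) = (a^c/c!) / Σ_{k=0}^{c} a^k/k!
a^3/3! = 1.918760
Σ terms (k=0..3): 1.00000 + 2.25800 + 2.54928 + 1.91876 = 7.726042
B = 1.918760/7.726042 = 0.248350

Final: 0.248350


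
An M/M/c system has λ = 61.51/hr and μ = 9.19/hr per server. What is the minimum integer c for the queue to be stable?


Stability requires cμ > λ ⇔ c > λ/μ.
λ/μ = 61.51/9.19 = 6.6931
Minimum integer c = ⌊6.6931⌋ + 1 = 7
Check: 7·9.19 = 64.33 > 61.51, while 6·9.19 = 55.14 ≤ 61.51

Final: 7 servers


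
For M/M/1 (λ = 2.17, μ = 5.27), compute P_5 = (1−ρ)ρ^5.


ρ = 2.17/5.27 = 0.4118
P_n = (1−ρ)·ρ^n = (1 − 0.4118)·0.4118^5 = 0.5882·0.011837 = 0.006963

Final: 0.006963


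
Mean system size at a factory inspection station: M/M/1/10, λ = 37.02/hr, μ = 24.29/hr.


ρ = 37.02/24.29 = 1.5241
L = ρ[1 − (K+1)ρ^K + Kρ^(K+1)] / [(1−ρ)(1−ρ^(K+1))]
Numerator: 1.5241·(1 − 11·67.622153 + 10·103.061841) = 438.592846
Denominator: (-0.5241)·(-102.061841) = 53.488976
L = 438.592846/53.488976 = 8.1997

Final: 8.1997


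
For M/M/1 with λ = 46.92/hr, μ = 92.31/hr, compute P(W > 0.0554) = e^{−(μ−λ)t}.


W ~ Exponential(μ−λ) for M/M/1.
μ − λ = 92.31 − 46.92 = 45.3900
P(W > t) = e^{−(μ−λ)t} = e^{−2.5146} = 0.080895

Final: 0.080895


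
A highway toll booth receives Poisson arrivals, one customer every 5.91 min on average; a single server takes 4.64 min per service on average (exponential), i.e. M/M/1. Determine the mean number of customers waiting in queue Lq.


λ = 60/5.91 = 10.1523 /hr
μ = 60/4.64 = 12.9310 /hr
ρ = λ/μ = 10.1523/12.9310 = 0.7851
Lq = ρ²/(1−ρ) = 0.6164/0.2149 = 2.8684

Final: 2.8684


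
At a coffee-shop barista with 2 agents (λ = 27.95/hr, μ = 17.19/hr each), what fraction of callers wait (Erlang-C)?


a = λ/μ = 1.6259; ρ = a/2 = 0.8130
P₀ = 0.103161 (from M/M/c formula)
C(c,a) = [a^c/(c!(1−ρ))]·P₀ = [2.64370/(2·0.1870)]·0.103161
= 7.06768·0.103161 = 0.729106

Final: 0.729106


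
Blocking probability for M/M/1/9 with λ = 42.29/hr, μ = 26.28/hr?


ρ = λ/μ = 42.29/26.28 = 1.6092
P_K = (1−ρ)ρ^K/(1−ρ^(K+1)) = (-0.6092·72.362059)/(1 − 116.445643)
= -44.083583/-115.445643 = 0.381856

Final: 0.381856


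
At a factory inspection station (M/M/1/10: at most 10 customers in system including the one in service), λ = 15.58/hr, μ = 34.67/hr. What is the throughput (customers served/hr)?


ρ = 0.4494; P_K = (1−ρ)ρ^10/(1−ρ^11) = 0.0001849
λ_eff = λ(1 − P_K) = 15.58·(1 − 0.0001849) = 15.58·0.999815 = 15.5771 /hr

Final: 15.5771 /hr


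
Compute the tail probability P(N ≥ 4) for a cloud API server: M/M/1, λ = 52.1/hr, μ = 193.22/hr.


ρ = 52.1/193.22 = 0.2696
P(N ≥ n) = ρ^n = 0.2696^4 = 0.005286

Final: 0.005286


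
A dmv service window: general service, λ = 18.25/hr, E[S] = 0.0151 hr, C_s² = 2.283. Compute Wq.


ρ = λ·E[S] = 18.25·0.0151 = 0.2756
E[S²] = E[S]²(1+C_s²) = 0.0151²·(1+2.283) = 0.0007486
Wq = λ·E[S²]/(2(1−ρ)) = 18.25·0.0007486/(2·0.7244) = 0.009429 hr

Final: 0.009429 hr


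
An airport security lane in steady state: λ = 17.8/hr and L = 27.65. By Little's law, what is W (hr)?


W = L/λ = 27.65/17.8 = 1.5534 hr

Final: 1.5534 hr


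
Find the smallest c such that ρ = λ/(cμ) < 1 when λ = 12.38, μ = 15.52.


Stability requires cμ > λ ⇔ c > λ/μ.
λ/μ = 12.38/15.52 = 0.7977
Minimum integer c = ⌊0.7977⌋ + 1 = 1
Check: 1·15.52 = 15.52 > 12.38, while 0·15.52 = 0.00 ≤ 12.38

Final: 1 servers


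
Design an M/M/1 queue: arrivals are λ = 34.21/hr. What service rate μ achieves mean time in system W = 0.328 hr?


W = 1/(μ−λ) ⇒ μ − λ = 1/W = 1/0.328 = 3.0488
μ = λ + 1/W = 34.21 + 3.0488 = 37.2588 per hr

Final: 37.2588 /hr


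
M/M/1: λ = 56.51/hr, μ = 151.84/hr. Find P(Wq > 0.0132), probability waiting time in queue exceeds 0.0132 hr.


ρ = 56.51/151.84 = 0.3722
P(Wq > t) = ρ·e^{−(μ−λ)t} = 0.3722·e^{−1.2584}
= 0.3722·0.284121 = 0.105741

Final: 0.105741


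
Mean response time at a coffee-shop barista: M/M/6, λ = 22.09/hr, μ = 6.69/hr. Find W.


a = 3.3019; ρ = 0.5503; P₀ = 0.035739
Lq = P₀·a^c·ρ/(c!(1−ρ)²) = 0.17509
Wq = Lq/λ = 0.17509/22.09 = 0.007926 hr
W = Wq + 1/μ = 0.007926 + 0.14948 = 0.15740 hr

Final: 0.15740 hr


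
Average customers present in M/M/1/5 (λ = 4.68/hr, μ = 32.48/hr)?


ρ = 4.68/32.48 = 0.1441
L = ρ[1 − (K+1)ρ^K + Kρ^(K+1)] / [(1−ρ)(1−ρ^(K+1))]
Numerator: 0.1441·(1 − 6·0.00006211 + 5·0.000008949) = 0.144041
Denominator: (0.8559)·(0.999991) = 0.855904
L = 0.144041/0.855904 = 0.1683

Final: 0.1683


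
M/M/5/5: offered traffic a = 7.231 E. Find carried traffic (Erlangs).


B(5,7.231) = 0.438092 (Erlang-B)
Carried load = a(1 − B) = 7.231·(1 − 0.438092) = 7.231·0.561908 = 4.0632 E

Final: 4.0632 Erlangs


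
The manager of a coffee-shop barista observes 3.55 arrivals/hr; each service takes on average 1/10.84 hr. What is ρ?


ρ = λ/μ = 3.55/10.84 = 0.3275

Final: 0.3275


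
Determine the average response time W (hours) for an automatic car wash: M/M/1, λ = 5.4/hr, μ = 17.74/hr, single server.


W = 1/(μ−λ) = 1/(17.74 − 5.4) = 1/12.34 = 0.08104 hr

Final: 0.08104 hr


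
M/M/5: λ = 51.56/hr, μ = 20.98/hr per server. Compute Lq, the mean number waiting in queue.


a = λ/μ = 2.4576; ρ = a/5 = 0.4915
P₀ = 0.083750
Lq = P₀·a^c·ρ / (c!·(1−ρ)²) = 0.083750·89.64728·0.4915/(120·0.25856)
= 0.11894

Final: 0.11894


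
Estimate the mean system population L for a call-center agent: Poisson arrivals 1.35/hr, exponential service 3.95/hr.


ρ = λ/μ = 1.35/3.95 = 0.3418
L = ρ/(1−ρ) = 0.3418/(1 − 0.3418) = 0.3418/0.6582 = 0.5192

Final: 0.5192


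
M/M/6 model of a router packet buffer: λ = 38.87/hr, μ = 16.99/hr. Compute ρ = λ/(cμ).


ρ = λ/(cμ) = 38.87/(6·16.99) = 38.87/101.94 = 0.3813

Final: 0.3813


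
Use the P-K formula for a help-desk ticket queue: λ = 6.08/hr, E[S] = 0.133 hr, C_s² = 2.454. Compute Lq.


ρ = λ·E[S] = 6.08·0.133 = 0.8086
Lq = ρ²(1+C_s²)/(2(1−ρ)) = 0.6539·(1+2.454)/(2·0.1914)
= 0.6539·3.4540/0.3827 = 5.90135

Final: 5.90135


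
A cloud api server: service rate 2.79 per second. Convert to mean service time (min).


Mean service time = 1/μ = 1/2.79 second = 0.35842 second
In minutes: 0.35842 × 0.0166667 = 0.005974 min

Final: 0.005974 min


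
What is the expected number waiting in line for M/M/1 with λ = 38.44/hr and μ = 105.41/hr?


ρ = 38.44/105.41 = 0.3647
Lq = ρ²/(1−ρ) = 0.1330/0.6353 = 0.2093

Final: 0.2093


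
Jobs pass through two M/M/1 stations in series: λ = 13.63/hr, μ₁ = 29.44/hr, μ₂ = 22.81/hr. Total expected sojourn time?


Each node sees arrival rate λ = 13.63/hr (tandem ⇒ throughput preserved).
W₁ = 1/(μ₁−λ) = 1/(29.44−13.63) = 0.06325 hr
W₂ = 1/(μ₂−λ) = 1/(22.81−13.63) = 0.10893 hr
W_total = W₁ + W₂ = 0.06325 + 0.10893 = 0.17218 hr

Final: 0.17218 hr


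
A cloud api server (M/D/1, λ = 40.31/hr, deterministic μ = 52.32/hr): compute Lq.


ρ = 40.31/52.32 = 0.7705
M/D/1: Lq = ρ²/(2(1−ρ)) = 0.5936/(2·0.2295) = 1.29296

Final: 1.29296


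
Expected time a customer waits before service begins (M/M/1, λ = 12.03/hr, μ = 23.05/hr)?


ρ = 12.03/23.05 = 0.5219
Wq = ρ/(μ−λ) = 0.5219/(23.05 − 12.03) = 0.5219/11.02 = 0.04736 hr

Final: 0.04736 hr


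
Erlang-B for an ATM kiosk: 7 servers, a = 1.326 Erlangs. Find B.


B(c,a) = (a^c/c!) / Σ_{k=0}^{c} a^k/k!
a^7/7! = 0.001430
Σ terms (k=0..7): 1.00000 + 1.32600 + 0.87914 + 0.38858 + 0.12881 + 0.03416 + 0.007550 + 0.001430 = 3.765672
B = 0.001430/3.765672 = 0.0003798

Final: 0.0003798


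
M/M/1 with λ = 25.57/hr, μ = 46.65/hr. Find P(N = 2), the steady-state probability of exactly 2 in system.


ρ = 25.57/46.65 = 0.5481
P_n = (1−ρ)·ρ^n = (1 − 0.5481)·0.5481^2 = 0.4519·0.300440 = 0.135762

Final: 0.135762


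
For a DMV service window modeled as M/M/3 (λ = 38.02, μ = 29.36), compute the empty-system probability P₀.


a = λ/μ = 38.02/29.36 = 1.2950; ρ = a/c = 0.4317
Σ_{k=0}^{2} a^k/k! (terms k=0..2) = 1.00000 + 1.29496 + 0.83846 = 3.13342
Tail: a^3/(3!(1−ρ)) = 2.17154/(6·0.5683) = 0.63680
P₀ = 1/(3.13342 + 0.63680) = 1/3.77022 = 0.265237

Final: 0.265237


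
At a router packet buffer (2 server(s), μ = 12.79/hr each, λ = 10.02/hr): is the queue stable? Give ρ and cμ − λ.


Total capacity cμ = 2·12.79 = 25.58/hr
ρ = λ/(cμ) = 10.02/25.58 = 0.3917
Stable ⇔ ρ < 1: YES
Spare capacity = cμ − λ = 25.58 − 10.02 = 15.56/hr

Final: ρ = 0.3917; stable; margin = 15.56/hr


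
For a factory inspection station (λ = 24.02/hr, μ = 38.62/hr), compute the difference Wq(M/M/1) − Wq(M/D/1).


ρ = 24.02/38.62 = 0.6220
Wq(M/M/1) = ρ/(μ−λ) = 0.6220/14.60 = 0.04260 hr
Wq(M/D/1) = ρ/(2(μ−λ)) = 0.02130 hr
Savings = 0.04260 − 0.02130 = 0.02130 hr

Final: 0.02130 hr


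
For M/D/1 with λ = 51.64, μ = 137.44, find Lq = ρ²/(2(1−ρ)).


ρ = 51.64/137.44 = 0.3757
M/D/1: Lq = ρ²/(2(1−ρ)) = 0.1412/(2·0.6243) = 0.11307

Final: 0.11307


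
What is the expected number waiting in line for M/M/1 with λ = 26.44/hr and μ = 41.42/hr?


ρ = 26.44/41.42 = 0.6383
Lq = ρ²/(1−ρ) = 0.4075/0.3617 = 1.1267

Final: 1.1267


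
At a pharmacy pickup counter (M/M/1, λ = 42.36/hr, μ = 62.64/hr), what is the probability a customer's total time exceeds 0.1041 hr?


W ~ Exponential(μ−λ) for M/M/1.
μ − λ = 62.64 − 42.36 = 20.2800
P(W > t) = e^{−(μ−λ)t} = e^{−2.1111} = 0.121099

Final: 0.121099


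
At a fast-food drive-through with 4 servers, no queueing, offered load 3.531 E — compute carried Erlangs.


B(4,3.531) = 0.263516 (Erlang-B)
Carried load = a(1 − B) = 3.531·(1 − 0.263516) = 3.531·0.736484 = 2.6005 E

Final: 2.6005 Erlangs


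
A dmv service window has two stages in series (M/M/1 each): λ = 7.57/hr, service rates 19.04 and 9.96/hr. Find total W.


Each node sees arrival rate λ = 7.57/hr (tandem ⇒ throughput preserved).
W₁ = 1/(μ₁−λ) = 1/(19.04−7.57) = 0.08718 hr
W₂ = 1/(μ₂−λ) = 1/(9.96−7.57) = 0.41841 hr
W_total = W₁ + W₂ = 0.08718 + 0.41841 = 0.50559 hr

Final: 0.50559 hr


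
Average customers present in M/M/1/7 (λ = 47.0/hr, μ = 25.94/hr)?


ρ = 47.0/25.94 = 1.8119
L = ρ[1 − (K+1)ρ^K + Kρ^(K+1)] / [(1−ρ)(1−ρ^(K+1))]
Numerator: 1.8119·(1 − 8·64.105487 + 7·116.151036) = 545.760521
Denominator: (-0.8119)·(-115.151036) = 93.488081
L = 545.760521/93.488081 = 5.8378

Final: 5.8378


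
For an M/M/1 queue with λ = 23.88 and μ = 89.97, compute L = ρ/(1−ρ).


ρ = λ/μ = 23.88/89.97 = 0.2654
L = ρ/(1−ρ) = 0.2654/(1 − 0.2654) = 0.2654/0.7346 = 0.3613

Final: 0.3613


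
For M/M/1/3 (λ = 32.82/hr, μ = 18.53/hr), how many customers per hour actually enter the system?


ρ = 1.7712; P_K = (1−ρ)ρ^3/(1−ρ^4) = 0.484652
λ_eff = λ(1 − P_K) = 32.82·(1 − 0.484652) = 32.82·0.515348 = 16.9137 /hr

Final: 16.9137 /hr


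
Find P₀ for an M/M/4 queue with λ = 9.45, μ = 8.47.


a = λ/μ = 9.45/8.47 = 1.1157; ρ = a/c = 0.2789
Σ_{k=0}^{3} a^k/k! (terms k=0..3) = 1.00000 + 1.11570 + 0.62240 + 0.23147 = 2.96957
Tail: a^4/(4!(1−ρ)) = 1.54951/(24·0.7211) = 0.08954
P₀ = 1/(2.96957 + 0.08954) = 1/3.05911 = 0.326893

Final: 0.326893


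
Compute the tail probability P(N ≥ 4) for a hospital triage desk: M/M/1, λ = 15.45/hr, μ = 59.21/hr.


ρ = 15.45/59.21 = 0.2609
P(N ≥ n) = ρ^n = 0.2609^4 = 0.004636

Final: 0.004636


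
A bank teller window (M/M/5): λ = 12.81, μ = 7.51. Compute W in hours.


a = 1.7057; ρ = 0.3411; P₀ = 0.181062
Lq = P₀·a^c·ρ/(c!(1−ρ)²) = 0.01712
Wq = Lq/λ = 0.01712/12.81 = 0.001337 hr
W = Wq + 1/μ = 0.001337 + 0.13316 = 0.13449 hr

Final: 0.13449 hr


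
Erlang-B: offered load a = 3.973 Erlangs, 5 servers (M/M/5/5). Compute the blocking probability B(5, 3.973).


B(c,a) = (a^c/c!) / Σ_{k=0}^{c} a^k/k!
a^5/5! = 8.249195
Σ terms (k=0..5): 1.00000 + 3.97300 + 7.89236 + 10.45212 + 10.38157 + 8.24920 = 41.948251
B = 8.249195/41.948251 = 0.196652

Final: 0.196652


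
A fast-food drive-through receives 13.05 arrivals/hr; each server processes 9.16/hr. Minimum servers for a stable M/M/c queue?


Stability requires cμ > λ ⇔ c > λ/μ.
λ/μ = 13.05/9.16 = 1.4247
Minimum integer c = ⌊1.4247⌋ + 1 = 2
Check: 2·9.16 = 18.32 > 13.05, while 1·9.16 = 9.16 ≤ 13.05

Final: 2 servers


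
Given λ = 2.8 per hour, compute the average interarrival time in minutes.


Mean interarrival time = 1/λ = 1/2.8 hour = 0.35714 hour
In minutes: 0.35714 × 60 = 21.4286 min

Final: 21.4286 min


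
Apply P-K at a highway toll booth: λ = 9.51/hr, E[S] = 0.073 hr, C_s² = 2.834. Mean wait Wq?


ρ = λ·E[S] = 9.51·0.073 = 0.6942
E[S²] = E[S]²(1+C_s²) = 0.073²·(1+2.834) = 0.020431
Wq = λ·E[S²]/(2(1−ρ)) = 9.51·0.020431/(2·0.3058) = 0.31773 hr

Final: 0.31773 hr


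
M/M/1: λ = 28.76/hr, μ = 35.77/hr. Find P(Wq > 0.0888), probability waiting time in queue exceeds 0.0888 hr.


ρ = 28.76/35.77 = 0.8040
P(Wq > t) = ρ·e^{−(μ−λ)t} = 0.8040·e^{−0.6225}
= 0.8040·0.536608 = 0.431446

Final: 0.431446


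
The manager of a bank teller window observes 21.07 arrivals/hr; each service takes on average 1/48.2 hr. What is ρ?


ρ = λ/μ = 21.07/48.2 = 0.4371

Final: 0.4371


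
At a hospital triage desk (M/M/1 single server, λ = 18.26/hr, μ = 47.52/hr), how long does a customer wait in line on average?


ρ = 18.26/47.52 = 0.3843
Wq = ρ/(μ−λ) = 0.3843/(47.52 − 18.26) = 0.3843/29.26 = 0.01313 hr

Final: 0.01313 hr


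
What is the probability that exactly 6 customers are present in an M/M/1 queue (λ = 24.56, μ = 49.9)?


ρ = 24.56/49.9 = 0.4922
P_n = (1−ρ)·ρ^n = (1 − 0.4922)·0.4922^6 = 0.5078·0.014216 = 0.007219

Final: 0.007219


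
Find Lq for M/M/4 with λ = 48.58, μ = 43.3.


a = λ/μ = 1.1219; ρ = a/4 = 0.2805
P₀ = 0.324840
Lq = P₀·a^c·ρ / (c!·(1−ρ)²) = 0.324840·1.58445·0.2805/(24·0.51770)
= 0.01162

Final: 0.01162


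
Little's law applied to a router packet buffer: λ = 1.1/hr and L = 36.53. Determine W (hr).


W = L/λ = 36.53/1.1 = 33.2091 hr

Final: 33.2091 hr


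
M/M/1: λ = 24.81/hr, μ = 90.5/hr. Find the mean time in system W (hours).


W = 1/(μ−λ) = 1/(90.5 − 24.81) = 1/65.69 = 0.01522 hr

Final: 0.01522 hr


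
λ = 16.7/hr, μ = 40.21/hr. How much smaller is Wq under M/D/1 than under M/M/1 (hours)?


ρ = 16.7/40.21 = 0.4153
Wq(M/M/1) = ρ/(μ−λ) = 0.4153/23.51 = 0.01767 hr
Wq(M/D/1) = ρ/(2(μ−λ)) = 0.008833 hr
Savings = 0.01767 − 0.008833 = 0.008833 hr

Final: 0.008833 hr


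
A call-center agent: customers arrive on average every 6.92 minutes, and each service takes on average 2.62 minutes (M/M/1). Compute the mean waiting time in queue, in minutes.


λ = 60/6.92 = 8.6705 /hr
μ = 60/2.62 = 22.9008 /hr
ρ = λ/μ = 8.6705/22.9008 = 0.3786
Wq = ρ/(μ−λ) = 0.3786/(22.9008−8.6705) = 0.02661 hr
In minutes: 0.02661·60 = 1.596 min

Final: 1.596 min


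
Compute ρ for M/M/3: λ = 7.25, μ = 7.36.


ρ = λ/(cμ) = 7.25/(3·7.36) = 7.25/22.08 = 0.3284

Final: 0.3284


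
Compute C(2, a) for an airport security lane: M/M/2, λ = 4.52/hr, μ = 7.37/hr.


a = λ/μ = 0.6133; ρ = a/2 = 0.3066
P₀ = 0.530633 (from M/M/c formula)
C(c,a) = [a^c/(c!(1−ρ))]·P₀ = [0.37613/(2·0.6934)]·0.530633
= 0.27124·0.530633 = 0.143931

Final: 0.143931


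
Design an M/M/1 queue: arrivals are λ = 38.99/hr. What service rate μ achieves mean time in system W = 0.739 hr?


W = 1/(μ−λ) ⇒ μ − λ = 1/W = 1/0.739 = 1.3532
μ = λ + 1/W = 38.99 + 1.3532 = 40.3432 per hr

Final: 40.3432 /hr


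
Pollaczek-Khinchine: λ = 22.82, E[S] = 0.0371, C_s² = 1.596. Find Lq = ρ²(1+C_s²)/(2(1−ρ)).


ρ = λ·E[S] = 22.82·0.0371 = 0.8466
Lq = ρ²(1+C_s²)/(2(1−ρ)) = 0.7168·(1+1.596)/(2·0.1534)
= 0.7168·2.5960/0.3068 = 6.06584

Final: 6.06584


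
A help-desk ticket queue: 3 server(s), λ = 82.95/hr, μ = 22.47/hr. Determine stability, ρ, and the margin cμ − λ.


Total capacity cμ = 3·22.47 = 67.41/hr
ρ = λ/(cμ) = 82.95/67.41 = 1.2305
Stable ⇔ ρ < 1: NO
Spare capacity = cμ − λ = 67.41 − 82.95 = -15.54/hr

Final: ρ = 1.2305; unstable; margin = -15.54/hr


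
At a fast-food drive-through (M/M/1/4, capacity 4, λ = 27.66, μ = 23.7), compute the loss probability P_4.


ρ = λ/μ = 27.66/23.7 = 1.1671
P_K = (1−ρ)ρ^K/(1−ρ^(K+1)) = (-0.1671·1.855305)/(1 − 2.165305)
= -0.310000/-1.165305 = 0.266025

Final: 0.266025


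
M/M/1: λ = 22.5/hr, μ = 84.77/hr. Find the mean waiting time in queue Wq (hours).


ρ = 22.5/84.77 = 0.2654
Wq = ρ/(μ−λ) = 0.2654/(84.77 − 22.5) = 0.2654/62.27 = 0.004262 hr

Final: 0.004262 hr


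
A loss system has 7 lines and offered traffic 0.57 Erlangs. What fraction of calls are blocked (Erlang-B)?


B(c,a) = (a^c/c!) / Σ_{k=0}^{c} a^k/k!
a^7/7! = 0.000003879
Σ terms (k=0..7): 1.00000 + 0.57000 + 0.16245 + 0.03087 + 0.004398 + 0.0005014 + 0.00004763 + 0.000003879 = 1.768267
B = 0.000003879/1.768267 = 0.000002194

Final: 0.000002194


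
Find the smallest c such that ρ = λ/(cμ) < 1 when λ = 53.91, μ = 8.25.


Stability requires cμ > λ ⇔ c > λ/μ.
λ/μ = 53.91/8.25 = 6.5345
Minimum integer c = ⌊6.5345⌋ + 1 = 7
Check: 7·8.25 = 57.75 > 53.91, while 6·8.25 = 49.50 ≤ 53.91

Final: 7 servers


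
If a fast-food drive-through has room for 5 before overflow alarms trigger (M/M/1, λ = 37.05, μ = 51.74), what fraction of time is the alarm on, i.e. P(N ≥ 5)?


ρ = 37.05/51.74 = 0.7161
P(N ≥ n) = ρ^n = 0.7161^5 = 0.188282

Final: 0.188282


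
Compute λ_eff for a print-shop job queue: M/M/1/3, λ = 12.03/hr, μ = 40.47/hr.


ρ = 0.2973; P_K = (1−ρ)ρ^3/(1−ρ^4) = 0.018604
λ_eff = λ(1 − P_K) = 12.03·(1 − 0.018604) = 12.03·0.981396 = 11.8062 /hr

Final: 11.8062 /hr


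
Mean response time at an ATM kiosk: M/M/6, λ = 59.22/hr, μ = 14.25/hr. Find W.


a = 4.1558; ρ = 0.6926; P₀ = 0.013930
Lq = P₀·a^c·ρ/(c!(1−ρ)²) = 0.73067
Wq = Lq/λ = 0.73067/59.22 = 0.01234 hr
W = Wq + 1/μ = 0.01234 + 0.07018 = 0.08251 hr

Final: 0.08251 hr


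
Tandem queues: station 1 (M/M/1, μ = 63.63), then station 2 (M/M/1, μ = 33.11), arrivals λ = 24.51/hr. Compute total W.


Each node sees arrival rate λ = 24.51/hr (tandem ⇒ throughput preserved).
W₁ = 1/(μ₁−λ) = 1/(63.63−24.51) = 0.02556 hr
W₂ = 1/(μ₂−λ) = 1/(33.11−24.51) = 0.11628 hr
W_total = W₁ + W₂ = 0.02556 + 0.11628 = 0.14184 hr

Final: 0.14184 hr


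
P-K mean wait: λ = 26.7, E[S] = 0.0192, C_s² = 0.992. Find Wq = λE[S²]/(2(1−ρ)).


ρ = λ·E[S] = 26.7·0.0192 = 0.5126
E[S²] = E[S]²(1+C_s²) = 0.0192²·(1+0.992) = 0.0007343
Wq = λ·E[S²]/(2(1−ρ)) = 26.7·0.0007343/(2·0.4874) = 0.02012 hr

Final: 0.02012 hr


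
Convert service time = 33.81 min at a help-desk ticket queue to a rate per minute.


μ = 1/(service time) in consistent units.
1 minute = 1 min, so μ = 1/33.81 = 0.02958 per minute

Final: 0.02958 /min


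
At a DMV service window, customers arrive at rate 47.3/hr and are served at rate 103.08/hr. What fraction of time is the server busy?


ρ = λ/μ = 47.3/103.08 = 0.4589

Final: 0.4589


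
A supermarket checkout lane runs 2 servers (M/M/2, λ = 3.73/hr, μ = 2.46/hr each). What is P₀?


a = λ/μ = 3.73/2.46 = 1.5163; ρ = a/c = 0.7581
Σ_{k=0}^{1} a^k/k! (terms k=0..1) = 1.00000 + 1.51626 = 2.51626
Tail: a^2/(2!(1−ρ)) = 2.29904/(2·0.2419) = 4.75265
P₀ = 1/(2.51626 + 4.75265) = 1/7.26891 = 0.137572

Final: 0.137572


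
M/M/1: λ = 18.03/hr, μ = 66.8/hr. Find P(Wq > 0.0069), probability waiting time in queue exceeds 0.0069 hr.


ρ = 18.03/66.8 = 0.2699
P(Wq > t) = ρ·e^{−(μ−λ)t} = 0.2699·e^{−0.3365}
= 0.2699·0.714257 = 0.192785

Final: 0.192785


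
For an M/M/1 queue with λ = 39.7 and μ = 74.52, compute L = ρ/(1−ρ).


ρ = λ/μ = 39.7/74.52 = 0.5327
L = ρ/(1−ρ) = 0.5327/(1 − 0.5327) = 0.5327/0.4673 = 1.1401

Final: 1.1401


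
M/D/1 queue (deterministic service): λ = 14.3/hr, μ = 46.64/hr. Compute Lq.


ρ = 14.3/46.64 = 0.3066
M/D/1: Lq = ρ²/(2(1−ρ)) = 0.09401/(2·0.6934) = 0.06779

Final: 0.06779


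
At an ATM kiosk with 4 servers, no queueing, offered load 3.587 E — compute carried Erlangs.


B(4,3.587) = 0.269340 (Erlang-B)
Carried load = a(1 − B) = 3.587·(1 − 0.269340) = 3.587·0.730660 = 2.6209 E

Final: 2.6209 Erlangs


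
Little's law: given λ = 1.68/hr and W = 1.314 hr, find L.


L = λW = 1.68·1.314 = 2.2075

Final: 2.2075


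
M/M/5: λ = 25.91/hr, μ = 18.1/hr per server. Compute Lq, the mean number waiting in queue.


a = λ/μ = 1.4315; ρ = a/5 = 0.2863
P₀ = 0.238657
Lq = P₀·a^c·ρ / (c!·(1−ρ)²) = 0.238657·6.01096·0.2863/(120·0.50937)
= 0.006719

Final: 0.006719


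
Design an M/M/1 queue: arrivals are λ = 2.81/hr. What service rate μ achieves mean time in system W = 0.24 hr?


W = 1/(μ−λ) ⇒ μ − λ = 1/W = 1/0.24 = 4.1667
μ = λ + 1/W = 2.81 + 4.1667 = 6.9767 per hr

Final: 6.9767 /hr


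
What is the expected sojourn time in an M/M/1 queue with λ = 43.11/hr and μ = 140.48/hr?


W = 1/(μ−λ) = 1/(140.48 − 43.11) = 1/97.37 = 0.01027 hr

Final: 0.01027 hr


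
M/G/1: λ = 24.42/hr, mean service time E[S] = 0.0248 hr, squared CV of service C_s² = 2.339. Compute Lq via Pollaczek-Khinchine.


ρ = λ·E[S] = 24.42·0.0248 = 0.6056
Lq = ρ²(1+C_s²)/(2(1−ρ)) = 0.3668·(1+2.339)/(2·0.3944)
= 0.3668·3.3390/0.7888 = 1.55261

Final: 1.55261


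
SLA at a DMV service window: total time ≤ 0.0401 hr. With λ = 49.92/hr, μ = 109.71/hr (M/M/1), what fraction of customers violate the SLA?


W ~ Exponential(μ−λ) for M/M/1.
μ − λ = 109.71 − 49.92 = 59.7900
P(W > t) = e^{−(μ−λ)t} = e^{−2.3976} = 0.090938

Final: 0.090938


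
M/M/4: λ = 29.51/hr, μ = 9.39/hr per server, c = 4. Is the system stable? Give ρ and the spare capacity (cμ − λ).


Total capacity cμ = 4·9.39 = 37.56/hr
ρ = λ/(cμ) = 29.51/37.56 = 0.7857
Stable ⇔ ρ < 1: YES
Spare capacity = cμ − λ = 37.56 − 29.51 = 8.05/hr

Final: ρ = 0.7857; stable; margin = 8.05/hr


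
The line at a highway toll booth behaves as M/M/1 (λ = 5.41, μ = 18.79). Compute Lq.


ρ = 5.41/18.79 = 0.2879
Lq = ρ²/(1−ρ) = 0.08290/0.7121 = 0.1164

Final: 0.1164


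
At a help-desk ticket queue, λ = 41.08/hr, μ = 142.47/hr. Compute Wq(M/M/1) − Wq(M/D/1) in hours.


ρ = 41.08/142.47 = 0.2883
Wq(M/M/1) = ρ/(μ−λ) = 0.2883/101.39 = 0.002844 hr
Wq(M/D/1) = ρ/(2(μ−λ)) = 0.001422 hr
Savings = 0.002844 − 0.001422 = 0.001422 hr

Final: 0.001422 hr


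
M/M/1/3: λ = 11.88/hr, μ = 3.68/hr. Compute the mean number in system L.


ρ = 11.88/3.68 = 3.2283
L = ρ[1 − (K+1)ρ^K + Kρ^(K+1)] / [(1−ρ)(1−ρ^(K+1))]
Numerator: 3.2283·(1 − 4·33.643864 + 3·108.611169) = 620.659145
Denominator: (-2.2283)·(-107.611169) = 239.785757
L = 620.659145/239.785757 = 2.5884

Final: 2.5884


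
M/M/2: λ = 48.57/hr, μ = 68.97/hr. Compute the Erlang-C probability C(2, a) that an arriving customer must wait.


a = λ/μ = 0.7042; ρ = a/2 = 0.3521
P₀ = 0.479170 (from M/M/c formula)
C(c,a) = [a^c/(c!(1−ρ))]·P₀ = [0.49592/(2·0.6479)]·0.479170
= 0.38272·0.479170 = 0.183389

Final: 0.183389


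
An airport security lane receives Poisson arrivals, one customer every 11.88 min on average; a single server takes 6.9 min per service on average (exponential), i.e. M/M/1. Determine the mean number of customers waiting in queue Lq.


λ = 60/11.88 = 5.0505 /hr
μ = 60/6.9 = 8.6957 /hr
ρ = λ/μ = 5.0505/8.6957 = 0.5808
Lq = ρ²/(1−ρ) = 0.3373/0.4192 = 0.8047

Final: 0.8047


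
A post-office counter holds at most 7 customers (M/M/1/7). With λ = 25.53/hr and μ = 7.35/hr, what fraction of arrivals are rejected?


ρ = λ/μ = 25.53/7.35 = 3.4735
P_K = (1−ρ)ρ^K/(1−ρ^(K+1)) = (-2.4735·6100.203597)/(1 − 21188.870454)
= -15088.666857/-21187.870454 = 0.712137

Final: 0.712137


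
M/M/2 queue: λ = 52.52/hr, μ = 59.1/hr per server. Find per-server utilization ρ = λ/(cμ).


ρ = λ/(cμ) = 52.52/(2·59.1) = 52.52/118.20 = 0.4443

Final: 0.4443


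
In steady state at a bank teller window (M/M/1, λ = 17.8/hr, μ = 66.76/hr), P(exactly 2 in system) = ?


ρ = 17.8/66.76 = 0.2666
P_n = (1−ρ)·ρ^n = (1 − 0.2666)·0.2666^2 = 0.7334·0.071090 = 0.052135

Final: 0.052135


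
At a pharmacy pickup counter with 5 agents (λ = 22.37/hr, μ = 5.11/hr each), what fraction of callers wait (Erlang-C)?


a = λ/μ = 4.3777; ρ = a/5 = 0.8755
P₀ = 0.006584 (from M/M/c formula)
C(c,a) = [a^c/(c!(1−ρ))]·P₀ = [1607.77555/(120·0.1245)]·0.006584
= 107.64849·0.006584 = 0.708710

Final: 0.708710


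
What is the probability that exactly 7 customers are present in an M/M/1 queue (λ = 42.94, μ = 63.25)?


ρ = 42.94/63.25 = 0.6789
P_n = (1−ρ)·ρ^n = (1 − 0.6789)·0.6789^7 = 0.3211·0.066468 = 0.021343

Final: 0.021343


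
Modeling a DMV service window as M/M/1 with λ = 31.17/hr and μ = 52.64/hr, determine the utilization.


ρ = λ/μ = 31.17/52.64 = 0.5921

Final: 0.5921


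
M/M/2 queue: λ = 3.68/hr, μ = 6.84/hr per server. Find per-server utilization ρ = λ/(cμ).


ρ = λ/(cμ) = 3.68/(2·6.84) = 3.68/13.68 = 0.2690

Final: 0.2690


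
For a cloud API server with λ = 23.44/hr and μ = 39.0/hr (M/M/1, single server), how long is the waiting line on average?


ρ = 23.44/39.0 = 0.6010
Lq = ρ²/(1−ρ) = 0.3612/0.3990 = 0.9054

Final: 0.9054


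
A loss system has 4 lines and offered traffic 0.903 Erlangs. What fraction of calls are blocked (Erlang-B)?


B(c,a) = (a^c/c!) / Σ_{k=0}^{c} a^k/k!
a^4/4! = 0.027704
Σ terms (k=0..4): 1.00000 + 0.90300 + 0.40770 + 0.12272 + 0.02770 = 2.461127
B = 0.027704/2.461127 = 0.011257

Final: 0.011257


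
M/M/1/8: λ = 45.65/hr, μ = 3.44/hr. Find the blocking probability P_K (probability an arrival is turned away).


ρ = λ/μ = 45.65/3.44 = 13.2703
P_K = (1−ρ)ρ^K/(1−ρ^(K+1)) = (-12.2703·961742292.228509)/(1 − 12762655709.369602)
= -11800913417.141092/-12762655708.369602 = 0.924644

Final: 0.924644


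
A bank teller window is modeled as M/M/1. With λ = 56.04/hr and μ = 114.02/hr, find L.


ρ = λ/μ = 56.04/114.02 = 0.4915
L = ρ/(1−ρ) = 0.4915/(1 − 0.4915) = 0.4915/0.5085 = 0.9665

Final: 0.9665


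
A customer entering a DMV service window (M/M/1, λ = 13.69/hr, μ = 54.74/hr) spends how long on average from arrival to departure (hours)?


W = 1/(μ−λ) = 1/(54.74 − 13.69) = 1/41.05 = 0.02436 hr

Final: 0.02436 hr
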